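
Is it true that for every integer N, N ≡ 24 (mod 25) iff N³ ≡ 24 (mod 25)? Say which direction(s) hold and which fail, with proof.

Both directions hold; the statement is true.

(⟹) Suppose N ≡ 24 (mod 25). Write N = 25j + 24. Then (25j + 24)³ = 15625j³ + 45000j² + 43200j + 13824 = 25(625j³ + 1800j² + 1728j + 552) + 24, so N³ ≡ 24 (mod 25).

(⟸) Conversely, suppose N³ ≡ 24 (mod 25). The only residue r in {0, …, 24} with r³ ≡ 24 (mod 25) is r = 24, so N ≡ 24 (mod 25).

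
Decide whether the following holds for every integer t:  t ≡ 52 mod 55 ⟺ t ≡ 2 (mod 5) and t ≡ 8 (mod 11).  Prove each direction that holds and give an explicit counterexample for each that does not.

Equivalent; both directions hold.

(→) Suppose t ≡ 52 (mod 55); write t = 55j + 52. Since 5 ∣ 55, reducing mod 5 gives t ≡ 52 ≡ 2 (mod 5); since 11 ∣ 55, reducing mod 11 gives t ≡ 52 ≡ 8 (mod 11).

(←) Conversely, if t ≡ 2 (mod 5) and t ≡ 8 (mod 11), then by the Chinese remainder theorem t ≡ 52 (mod 55). This is exactly t ≡ 52 (mod 55).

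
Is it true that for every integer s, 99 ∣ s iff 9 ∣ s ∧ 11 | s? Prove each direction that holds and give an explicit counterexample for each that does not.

(⟸) Suppose 9 ∣ s and 11 ∣ s. Any common multiple of 9 and 11 is a multiple of their lcm; here gcd(9, 11) = 1, so lcm(9, 11) = 9·11 = 99, so 99 ∣ s.

(⟹) If 99 ∣ s, write s = 99q. Since 99 = 11·9, s = 9·(11q), so 9 ∣ s; and since 99 = 9·11, s = 11·(9q), so 11 ∣ s.

Equivalent; both directions hold.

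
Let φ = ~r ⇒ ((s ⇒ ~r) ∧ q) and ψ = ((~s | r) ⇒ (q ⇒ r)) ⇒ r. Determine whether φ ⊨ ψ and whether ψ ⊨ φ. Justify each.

Only the reverse direction holds.

[⇐] Assume the antecedent. If q is true, ~r ⇒ ((s ⇒ ~r) ∧ q) reduces to true regardless of the other variables. If q is false, the antecedent forces (q = F, r = T, s = F) or (q = F, r = T, s = T), and ~r ⇒ ((s ⇒ ~r) ∧ q) holds there. Either way ~r ⇒ ((s ⇒ ~r) ∧ q) holds.

[⇒] This fails. Under q = T, r = F, s = T, the left side is true but the right side is false.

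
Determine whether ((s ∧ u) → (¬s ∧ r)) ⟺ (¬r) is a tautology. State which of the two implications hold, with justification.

Both directions fail.

[⇒] This fails. Under s = F, r = T, u = F, the left side is true but the right side is false.

[⇐] This fails. Under s = T, r = F, u = T, the left side is false but the right side is true.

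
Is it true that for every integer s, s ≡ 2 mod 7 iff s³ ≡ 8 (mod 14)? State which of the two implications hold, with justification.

Neither direction holds.

(⇒) This fails: take s = 9. Then 9 ≡ 2 (mod 7), but 9³ = 729 ≡ 1 (mod 14), not 8.

(⇐) This fails: take s = 4. Then 4³ = 64 ≡ 8 (mod 14), yet 4 ≡ 4 (mod 7), not 2.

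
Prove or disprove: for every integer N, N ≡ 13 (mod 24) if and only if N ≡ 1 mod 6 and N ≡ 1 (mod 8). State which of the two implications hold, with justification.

Neither direction holds.

[⇒] This fails: N = 13 gives 13 ≡ 13 (mod 24) but 13 ≡ 5 (mod 8), so the conjunction on the right does not hold.

[⇐] This fails: N = 1 satisfies both congruences on the right (1 ≡ 1 mod 6 and 1 ≡ 1 mod 8) yet 1 ≡ 1 (mod 24), not 13.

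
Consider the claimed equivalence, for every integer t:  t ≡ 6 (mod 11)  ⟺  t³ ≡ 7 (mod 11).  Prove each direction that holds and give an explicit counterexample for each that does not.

[⇐] For the converse, argue contrapositively. If t ≢ 6 (mod 11), then t is congruent to one of 0, 1, 2, 3, 4, 5, 7, 8, 9, 10 modulo 11, and these give t³ ≡ 0, 1, 8, 5, 9, 4, 2, 6, 3, 10 respectively — never 7.

[⇒] Suppose t ≡ 6 (mod 11). Write t = 11j + 6. Then (11j + 6)³ = 1331j³ + 2178j² + 1188j + 216 = 11(121j³ + 198j² + 108j + 19) + 7, so t³ ≡ 7 (mod 11).

Equivalent; both directions hold.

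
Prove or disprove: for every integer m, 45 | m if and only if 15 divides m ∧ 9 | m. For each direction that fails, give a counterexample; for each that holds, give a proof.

[⇒] If 45 ∣ m, write m = 45q. Since 45 = 3·15, m = 15·(3q), so 15 ∣ m; and since 45 = 5·9, m = 9·(5q), so 9 ∣ m.

[⇐] Suppose 15 ∣ m and 9 ∣ m. Any common multiple of 15 and 9 is a multiple of their lcm; here lcm(15, 9) = 15·9/gcd(15, 9) = 135/3 = 45, so 45 ∣ m.

Equivalent; both directions hold.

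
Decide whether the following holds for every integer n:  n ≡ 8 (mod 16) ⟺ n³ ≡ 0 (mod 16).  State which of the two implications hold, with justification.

[⇒] Suppose n ≡ 8 (mod 16). Write n = 16j + 8. Then (16j + 8)³ = 4096j³ + 6144j² + 3072j + 512 = 16(256j³ + 384j² + 192j + 32) + 0, so n³ ≡ 0 (mod 16).

[⇐] This fails: take n = 0. Then 0³ = 0 ≡ 0 (mod 16), yet 0 ≡ 0 (mod 16), not 8.

(⇒) holds; (⇐) fails.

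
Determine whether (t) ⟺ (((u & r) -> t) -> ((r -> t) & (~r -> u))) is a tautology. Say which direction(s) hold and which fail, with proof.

Neither direction holds.

(⇒) This fails. Under u = F, r = F, t = T, the left side is true but the right side is false.

(⇐) This fails. Under u = T, r = F, t = F, the left side is false but the right side is true.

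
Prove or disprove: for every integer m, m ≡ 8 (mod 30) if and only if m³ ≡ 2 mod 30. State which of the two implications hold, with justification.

Both implications hold.

(⟸) Suppose m³ ≡ 2 (mod 30). The only residue r in {0, …, 29} with r³ ≡ 2 (mod 30) is r = 8, so m ≡ 8 (mod 30).

(⟹) Suppose m ≡ 8 (mod 30). Write m = 30j + 8. Then (30j + 8)³ = 27000j³ + 21600j² + 5760j + 512 = 30(900j³ + 720j² + 192j + 17) + 2, so m³ ≡ 2 (mod 30).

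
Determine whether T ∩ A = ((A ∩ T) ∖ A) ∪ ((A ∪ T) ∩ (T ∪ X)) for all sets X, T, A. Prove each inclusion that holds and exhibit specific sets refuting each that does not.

Only the forward inclusion holds.

Forward inclusion. Let x ∈ T ∩ A. Then either x ∈ T ∩ A and x ∉ X; or x ∈ X ∩ T ∩ A. In each case x ∈ ((A ∩ T) ∖ A) ∪ ((A ∪ T) ∩ (T ∪ X)), so T ∩ A ⊆ ((A ∩ T) ∖ A) ∪ ((A ∪ T) ∩ (T ∪ X)).

Reverse inclusion. This inclusion fails. Take X = ∅, T = {1}, A = ∅; then 1 ∈ ((A ∩ T) ∖ A) ∪ ((A ∪ T) ∩ (T ∪ X)) but 1 ∉ T ∩ A.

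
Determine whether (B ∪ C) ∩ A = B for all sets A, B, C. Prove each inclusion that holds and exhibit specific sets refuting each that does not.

Neither inclusion holds.

(⟹) This inclusion fails. Take A = {1}, B = ∅, C = {1}; then 1 ∈ (B ∪ C) ∩ A but 1 ∉ B.

(⟸) This inclusion fails. Take A = ∅, B = {1}, C = ∅; then 1 ∈ B but 1 ∉ (B ∪ C) ∩ A.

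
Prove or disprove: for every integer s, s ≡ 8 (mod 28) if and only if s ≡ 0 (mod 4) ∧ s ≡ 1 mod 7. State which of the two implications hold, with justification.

[⇐] If s ≡ 0 (mod 4) and s ≡ 1 (mod 7), then by the Chinese remainder theorem s ≡ 8 (mod 28). This is exactly s ≡ 8 (mod 28).

[⇒] Suppose s ≡ 8 (mod 28); write s = 28j + 8. Since 4 ∣ 28, reducing mod 4 gives s ≡ 8 ≡ 0 (mod 4); since 7 ∣ 28, reducing mod 7 gives s ≡ 8 ≡ 1 (mod 7).

Both directions hold.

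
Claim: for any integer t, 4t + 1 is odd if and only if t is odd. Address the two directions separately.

Forward direction. This fails: take t = 2. Then 4t + 1 = 9, which is odd, yet t = 2 is even, not odd.

Converse. Suppose t is odd. Since 4 is even, 4t is even for every t, so 4t + 1 has the same parity as 1, which is odd. Hence 4t + 1 is odd.

Only the reverse direction holds.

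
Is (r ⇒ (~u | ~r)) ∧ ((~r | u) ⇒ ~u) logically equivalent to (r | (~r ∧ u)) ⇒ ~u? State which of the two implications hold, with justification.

(→) Assume the antecedent. If u is true, the antecedent cannot hold. If u is false, (r | (~r ∧ u)) ⇒ ~u reduces to true regardless of the other variables. Either way (r | (~r ∧ u)) ⇒ ~u holds.

(←) Assume the antecedent. If u is true, the antecedent cannot hold. If u is false, the consequent reduces to true regardless of the other variables. Either way the consequent holds.

Both directions hold.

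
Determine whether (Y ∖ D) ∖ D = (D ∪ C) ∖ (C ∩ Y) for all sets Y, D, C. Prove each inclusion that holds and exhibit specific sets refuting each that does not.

(⊆) This inclusion fails. Take Y = {1}, D = ∅, C = ∅; then 1 ∈ (Y ∖ D) ∖ D but 1 ∉ (D ∪ C) ∖ (C ∩ Y).

(⊇) This inclusion fails. Take Y = ∅, D = {1}, C = ∅; then 1 ∈ (D ∪ C) ∖ (C ∩ Y) but 1 ∉ (Y ∖ D) ∖ D.

Neither inclusion holds.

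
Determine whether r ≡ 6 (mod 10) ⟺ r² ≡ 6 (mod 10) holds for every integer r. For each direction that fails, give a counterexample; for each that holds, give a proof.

The forward direction holds; the converse fails.

(→) Suppose r ≡ 6 (mod 10). Write r = 10j + 6. Then (10j + 6)² = 100j² + 120j + 36 = 10(10j² + 12j + 3) + 6, so r² ≡ 6 (mod 10).

(←) This fails: take r = 4. Then 4² = 16 ≡ 6 (mod 10), yet 4 ≡ 4 (mod 10), not 6.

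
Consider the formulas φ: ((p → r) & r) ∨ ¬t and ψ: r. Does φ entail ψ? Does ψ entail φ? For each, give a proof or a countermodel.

Only the converse holds.

[⇒] This fails. Under p = F, t = F, r = F, the left side is true but the right side is false.

[⇐] Assume the antecedent. If p is true, the antecedent forces (p = T, t = F, r = T) or (p = T, t = T, r = T), and ((p → r) & r) ∨ ¬t holds there. If p is false, the antecedent forces (p = F, t = F, r = T) or (p = F, t = T, r = T), and ((p → r) & r) ∨ ¬t holds there. Either way ((p → r) & r) ∨ ¬t holds.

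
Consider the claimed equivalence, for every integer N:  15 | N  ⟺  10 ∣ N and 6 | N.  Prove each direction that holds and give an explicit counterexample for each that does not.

Only the converse holds.

Converse. Suppose 10 ∣ N and 6 ∣ N. Any common multiple of 10 and 6 is a multiple of their lcm; here lcm(10, 6) = 10·6/gcd(10, 6) = 60/2 = 30, so 30 ∣ N. Since 15 ∣ 30, it follows that 15 ∣ N.

Forward direction. This fails: take N = 15. Certainly 15 ∣ 15, but 10 ∤ 15.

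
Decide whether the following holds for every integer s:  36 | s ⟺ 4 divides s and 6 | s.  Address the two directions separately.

(⇐) This fails: take s = 12. Both 4 ∣ 12 and 6 ∣ 12, yet 12 is not a multiple of 36 (since 12 = 0·36 + 12), so 36 ∤ 12.

(⇒) If 36 ∣ s, write s = 36q. Since 36 = 9·4, s = 4·(9q), so 4 ∣ s; and since 36 = 6·6, s = 6·(6q), so 6 ∣ s.

The forward direction holds; the converse fails.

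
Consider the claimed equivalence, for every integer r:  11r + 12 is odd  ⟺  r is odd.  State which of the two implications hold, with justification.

(→) Suppose 11r + 12 is odd. Since 11 is odd, 11r and r have the same parity, so 11r + 12 ≡ r + 12 (mod 2). As 12 is even, 11r + 12 is odd exactly when r is odd. Thus r is odd.

(←) Conversely, suppose r is odd; write r = 2j + 1. Then 11r + 12 = 11·(2j + 1) + 12 = 2·11j + 23, which is odd.

The biconditional holds.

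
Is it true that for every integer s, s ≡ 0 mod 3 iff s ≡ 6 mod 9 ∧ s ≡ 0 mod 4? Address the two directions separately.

Not equivalent: only (⇐) holds.

Forward direction. This fails: s = 0 gives 0 ≡ 0 (mod 3) but 0 ≡ 0 (mod 9), so the conjunction on the right does not hold.

Converse. If s ≡ 6 (mod 9) and s ≡ 0 (mod 4), then by the Chinese remainder theorem s ≡ 24 (mod 36). Since 24 ≡ 0 (mod 3) and 3 ∣ 36, we get s ≡ 0 (mod 3).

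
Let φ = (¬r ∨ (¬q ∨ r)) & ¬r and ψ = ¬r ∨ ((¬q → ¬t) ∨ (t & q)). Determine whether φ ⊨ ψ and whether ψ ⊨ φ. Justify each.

(⟹) Assume the antecedent. If t is true, the antecedent forces (t = T, q = F, r = F) or (t = T, q = T, r = F), and ¬r ∨ ((¬q → ¬t) ∨ (t & q)) holds there. If t is false, ¬r ∨ ((¬q → ¬t) ∨ (t & q)) reduces to true regardless of the other variables. Either way ¬r ∨ ((¬q → ¬t) ∨ (t & q)) holds.

(⟸) This fails. Under t = F, q = F, r = T, the left side is false but the right side is true.

Not equivalent: only (⇒) holds.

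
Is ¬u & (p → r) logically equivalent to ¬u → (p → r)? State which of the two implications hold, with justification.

Forward direction. Assume the antecedent. If p is true, the antecedent forces (p = T, r = T, u = F), and ¬u → (p → r) holds there. If p is false, ¬u → (p → r) reduces to true regardless of the other variables. Either way ¬u → (p → r) holds.

Converse. This fails. Under p = F, r = F, u = T, the left side is false but the right side is true.

(⇒) holds; (⇐) fails.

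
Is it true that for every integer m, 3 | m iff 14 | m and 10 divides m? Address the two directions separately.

Neither implication holds.

[⇒] This fails: take m = 3. Certainly 3 ∣ 3, but 14 ∤ 3.

[⇐] This fails: take m = 70. Both 14 ∣ 70 and 10 ∣ 70, yet 70 is not a multiple of 3 (since 70 = 23·3 + 1), so 3 ∤ 70.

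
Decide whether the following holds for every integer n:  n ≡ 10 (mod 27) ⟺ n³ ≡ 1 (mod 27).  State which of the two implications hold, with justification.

Only the forward implication holds.

Forward direction. Suppose n ≡ 10 (mod 27). Write n = 27j + 10. Then (27j + 10)³ = 19683j³ + 21870j² + 8100j + 1000 = 27(729j³ + 810j² + 300j + 37) + 1, so n³ ≡ 1 (mod 27).

Converse. This fails: take n = 1. Then 1³ = 1 ≡ 1 (mod 27), yet 1 ≡ 1 (mod 27), not 10.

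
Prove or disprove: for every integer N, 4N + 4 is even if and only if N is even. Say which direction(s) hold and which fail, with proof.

(→) This fails: take N = 1. Then 4N + 4 = 8, which is even, yet N = 1 is odd, not even.

(←) Suppose N is even. Since 4 is even, 4N is even for every N, so 4N + 4 has the same parity as 4, which is even. Hence 4N + 4 is even.

Only the converse holds.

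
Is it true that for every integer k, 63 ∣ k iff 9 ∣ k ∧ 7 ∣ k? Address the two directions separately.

(→) If 63 ∣ k, write k = 63q. Since 63 = 7·9, k = 9·(7q), so 9 ∣ k; and since 63 = 9·7, k = 7·(9q), so 7 ∣ k.

(←) Suppose 9 ∣ k and 7 ∣ k. Any common multiple of 9 and 7 is a multiple of their lcm; here gcd(9, 7) = 1, so lcm(9, 7) = 9·7 = 63, so 63 ∣ k.

Both directions hold; the statement is true.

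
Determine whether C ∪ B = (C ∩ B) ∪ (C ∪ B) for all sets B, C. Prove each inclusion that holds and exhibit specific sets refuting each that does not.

The two sets are equal.

Forward inclusion. Let x ∈ C ∪ B. Then either x ∈ B and x ∉ C; or x ∈ C and x ∉ B; or x ∈ B ∩ C. In each case x ∈ (C ∩ B) ∪ (C ∪ B), so C ∪ B ⊆ (C ∩ B) ∪ (C ∪ B).

Reverse inclusion. Let x ∈ (C ∩ B) ∪ (C ∪ B). Then either x ∈ B and x ∉ C; or x ∈ C and x ∉ B; or x ∈ B ∩ C. In each case x ∈ C ∪ B, so (C ∩ B) ∪ (C ∪ B) ⊆ C ∪ B.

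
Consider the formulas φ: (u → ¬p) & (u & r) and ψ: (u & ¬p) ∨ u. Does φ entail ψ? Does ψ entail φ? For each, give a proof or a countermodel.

(⇒) Assume the antecedent. If r is true, the antecedent forces (r = T, p = F, u = T), and (u & ¬p) ∨ u holds there. If r is false, the antecedent cannot hold. Either way (u & ¬p) ∨ u holds.

(⇐) This fails. Under r = F, p = F, u = T, the left side is false but the right side is true.

Not equivalent: only (⇒) holds.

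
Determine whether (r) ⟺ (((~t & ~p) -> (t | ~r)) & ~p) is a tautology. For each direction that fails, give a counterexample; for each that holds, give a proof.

Neither direction holds.

(⇒) This fails. Under r = T, t = F, p = F, the left side is true but the right side is false.

(⇐) This fails. Under r = F, t = F, p = F, the left side is false but the right side is true.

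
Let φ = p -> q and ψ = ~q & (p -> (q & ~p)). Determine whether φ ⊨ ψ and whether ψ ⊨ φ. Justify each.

Converse. Assume the antecedent. If p is true, the antecedent cannot hold. If p is false, p -> q reduces to true regardless of the other variables. Either way p -> q holds.

Forward direction. This fails. Under p = F, q = T, the left side is true but the right side is false.

The forward direction fails; the converse holds.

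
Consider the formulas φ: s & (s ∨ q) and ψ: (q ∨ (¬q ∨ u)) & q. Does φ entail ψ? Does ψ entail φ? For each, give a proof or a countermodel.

(⇒) This fails. Under u = F, s = T, q = F, the left side is true but the right side is false.

(⇐) This fails. Under u = F, s = F, q = T, the left side is false but the right side is true.

Both directions fail.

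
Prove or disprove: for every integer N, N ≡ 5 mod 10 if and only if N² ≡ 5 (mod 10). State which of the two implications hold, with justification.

Forward direction. Suppose N ≡ 5 mod 10. Write N = 10j + 5. Then (10j + 5)² = 100j² + 100j + 25 = 10(10j² + 10j + 2) + 5, so N² ≡ 5 (mod 10).

Converse. Suppose N² ≡ 5 (mod 10). The only residue r in {0, …, 9} with r² ≡ 5 (mod 10) is r = 5, so N ≡ 5 (mod 10).

Both directions hold; the statement is true.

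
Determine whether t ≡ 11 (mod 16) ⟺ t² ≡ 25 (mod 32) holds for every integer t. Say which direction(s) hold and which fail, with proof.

Only the forward implication holds.

[⇒] Suppose t ≡ 11 (mod 16). Working modulo 32, t ∈ {11, 27}; for each such r, r² ≡ 25 (mod 32).

[⇐] This fails: take t = 5. Then 5² = 25 ≡ 25 (mod 32), yet 5 ≡ 5 (mod 16), not 11.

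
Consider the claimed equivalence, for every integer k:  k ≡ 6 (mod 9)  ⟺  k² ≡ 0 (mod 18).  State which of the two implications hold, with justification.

(⇒) fails and (⇐) fails.

(⟹) This fails: take k = 15. Then 15 ≡ 6 (mod 9), but 15² = 225 ≡ 9 (mod 18), not 0.

(⟸) This fails: take k = 0. Then 0² = 0 ≡ 0 (mod 18), yet 0 ≡ 0 (mod 9), not 6.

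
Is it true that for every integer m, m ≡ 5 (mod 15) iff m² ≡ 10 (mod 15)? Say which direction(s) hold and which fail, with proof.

Not equivalent: only (⇒) holds.

(⇒) Suppose m ≡ 5 (mod 15). Write m = 15j + 5. Then (15j + 5)² = 225j² + 150j + 25 = 15(15j² + 10j + 1) + 10, so m² ≡ 10 (mod 15).

(⇐) This fails: take m = 10. Then 10² = 100 ≡ 10 (mod 15), yet 10 ≡ 10 (mod 15), not 5.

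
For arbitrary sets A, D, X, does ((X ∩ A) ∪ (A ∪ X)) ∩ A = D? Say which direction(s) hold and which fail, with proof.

(⟹) This inclusion fails. Take A = {1}, D = ∅, X = ∅; then 1 ∈ ((X ∩ A) ∪ (A ∪ X)) ∩ A but 1 ∉ D.

(⟸) This inclusion fails. Take A = ∅, D = {1}, X = ∅; then 1 ∈ D but 1 ∉ ((X ∩ A) ∪ (A ∪ X)) ∩ A.

(⊆) fails and (⊇) fails.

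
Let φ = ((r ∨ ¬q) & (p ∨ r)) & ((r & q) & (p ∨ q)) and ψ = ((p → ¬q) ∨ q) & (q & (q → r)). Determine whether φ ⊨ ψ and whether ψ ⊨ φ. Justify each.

Both directions hold; the statement is true.

Converse. Assume the antecedent. If p is true, the antecedent forces (p = T, r = T, q = T), and the consequent holds there. If p is false, the antecedent forces (p = F, r = T, q = T), and the consequent holds there. Either way the consequent holds.

Forward direction. Assume the antecedent. If p is true, the antecedent forces (p = T, r = T, q = T), and ((p → ¬q) ∨ q) & (q & (q → r)) holds there. If p is false, the antecedent forces (p = F, r = T, q = T), and ((p → ¬q) ∨ q) & (q & (q → r)) holds there. Either way ((p → ¬q) ∨ q) & (q & (q → r)) holds.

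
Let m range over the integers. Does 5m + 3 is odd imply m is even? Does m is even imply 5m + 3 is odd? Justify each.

Both directions hold; the statement is true.

(⟹) Suppose 5m + 3 is odd. Since 5 is odd, 5m and m have the same parity, so 5m + 3 ≡ m + 3 (mod 2). As 3 is odd, 5m + 3 is odd exactly when m is even. Thus m is even.

(⟸) Conversely, suppose m is even; write m = 2j. Then 5m + 3 = 5·(2j) + 3 = 2·5j + 3, which is odd.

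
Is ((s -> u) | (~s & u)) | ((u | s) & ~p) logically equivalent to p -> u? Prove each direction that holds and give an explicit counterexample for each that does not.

Only the reverse direction holds.

(⟹) This fails. Under s = F, u = F, p = T, the left side is true but the right side is false.

(⟸) Assume the antecedent. If u is true, the consequent reduces to true regardless of the other variables. If u is false, the antecedent forces (s = F, u = F, p = F) or (s = T, u = F, p = F), and the consequent holds there. Either way the consequent holds.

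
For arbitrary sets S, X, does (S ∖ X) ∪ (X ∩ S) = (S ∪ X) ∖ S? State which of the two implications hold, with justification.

(⊆) This inclusion fails. Take S = {1}, X = ∅; then 1 ∈ (S ∖ X) ∪ (X ∩ S) but 1 ∉ (S ∪ X) ∖ S.

(⊇) This inclusion fails. Take S = ∅, X = {1}; then 1 ∈ (S ∪ X) ∖ S but 1 ∉ (S ∖ X) ∪ (X ∩ S).

Neither inclusion holds.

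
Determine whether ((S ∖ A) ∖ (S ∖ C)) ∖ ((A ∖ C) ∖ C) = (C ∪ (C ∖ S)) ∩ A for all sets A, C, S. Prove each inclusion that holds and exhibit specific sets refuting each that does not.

Both inclusions fail.

Forward inclusion. This inclusion fails. Take A = ∅, C = {1}, S = {1}; then 1 ∈ ((S ∖ A) ∖ (S ∖ C)) ∖ ((A ∖ C) ∖ C) but 1 ∉ (C ∪ (C ∖ S)) ∩ A.

Reverse inclusion. This inclusion fails. Take A = {1}, C = {1}, S = ∅; then 1 ∈ (C ∪ (C ∖ S)) ∩ A but 1 ∉ ((S ∖ A) ∖ (S ∖ C)) ∖ ((A ∖ C) ∖ C).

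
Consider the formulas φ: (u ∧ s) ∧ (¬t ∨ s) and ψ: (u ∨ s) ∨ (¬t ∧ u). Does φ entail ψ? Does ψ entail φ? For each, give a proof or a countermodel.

(→) Assume the antecedent. If t is true, the antecedent forces (t = T, u = T, s = T), and (u ∨ s) ∨ (¬t ∧ u) holds there. If t is false, the antecedent forces (t = F, u = T, s = T), and (u ∨ s) ∨ (¬t ∧ u) holds there. Either way (u ∨ s) ∨ (¬t ∧ u) holds.

(←) This fails. Under t = F, u = T, s = F, the left side is false but the right side is true.

(⇒) holds; (⇐) fails.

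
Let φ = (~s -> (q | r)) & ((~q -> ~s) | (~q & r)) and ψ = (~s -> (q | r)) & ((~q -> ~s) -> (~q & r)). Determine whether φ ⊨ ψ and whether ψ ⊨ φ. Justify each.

Neither implication holds.

(⟹) This fails. Under r = F, q = T, s = F, the left side is true but the right side is false.

(⟸) This fails. Under r = F, q = F, s = T, the left side is false but the right side is true.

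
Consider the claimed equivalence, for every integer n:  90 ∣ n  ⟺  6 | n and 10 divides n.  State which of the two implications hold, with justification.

(⇒) holds; (⇐) fails.

(⟹) If 90 ∣ n, write n = 90q. Since 90 = 15·6, n = 6·(15q), so 6 ∣ n; and since 90 = 9·10, n = 10·(9q), so 10 ∣ n.

(⟸) This fails: take n = 30. Both 6 ∣ 30 and 10 ∣ 30, yet 30 is not a multiple of 90 (since 30 = 0·90 + 30), so 90 ∤ 30.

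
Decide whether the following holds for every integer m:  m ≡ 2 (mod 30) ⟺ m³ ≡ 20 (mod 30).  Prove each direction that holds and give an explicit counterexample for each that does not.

Neither implication holds.

(⇒) This fails: take m = 2. Then 2 ≡ 2 (mod 30), but 2³ = 8 ≡ 8 (mod 30), not 20.

(⇐) This fails: take m = 20. Then 20³ = 8000 ≡ 20 (mod 30), yet 20 ≡ 20 (mod 30), not 2.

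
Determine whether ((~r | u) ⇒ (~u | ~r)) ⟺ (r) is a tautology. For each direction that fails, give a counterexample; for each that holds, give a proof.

Neither implication holds.

[⇒] This fails. Under u = F, r = F, the left side is true but the right side is false.

[⇐] This fails. Under u = T, r = T, the left side is false but the right side is true.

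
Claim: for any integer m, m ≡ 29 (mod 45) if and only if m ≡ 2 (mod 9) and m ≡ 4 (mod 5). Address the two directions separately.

(⇐) If m ≡ 2 (mod 9) and m ≡ 4 (mod 5), then by the Chinese remainder theorem m ≡ 29 (mod 45). This is exactly m ≡ 29 (mod 45).

(⇒) Suppose m ≡ 29 (mod 45); write m = 45j + 29. Since 9 ∣ 45, reducing mod 9 gives m ≡ 29 ≡ 2 (mod 9); since 5 ∣ 45, reducing mod 5 gives m ≡ 29 ≡ 4 (mod 5).

The biconditional holds.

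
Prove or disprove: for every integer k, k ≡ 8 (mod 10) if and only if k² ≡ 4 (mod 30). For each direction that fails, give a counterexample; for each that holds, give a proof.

(→) This fails: take k = 18. Then 18 ≡ 8 (mod 10), but 18² = 324 ≡ 24 (mod 30), not 4.

(←) This fails: take k = 2. Then 2² = 4 ≡ 4 (mod 30), yet 2 ≡ 2 (mod 10), not 8.

Neither direction holds.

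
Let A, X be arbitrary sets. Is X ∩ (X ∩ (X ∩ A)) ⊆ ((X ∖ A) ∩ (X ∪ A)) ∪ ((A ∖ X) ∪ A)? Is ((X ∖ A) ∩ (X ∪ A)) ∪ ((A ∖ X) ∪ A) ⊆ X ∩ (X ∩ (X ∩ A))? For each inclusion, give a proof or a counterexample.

(⊆) holds; (⊇) fails.

(⊆) Let x ∈ X ∩ (X ∩ (X ∩ A)). Then x ∈ A ∩ X, from which x ∈ ((X ∖ A) ∩ (X ∪ A)) ∪ ((A ∖ X) ∪ A).

(⊇) This inclusion fails. Take A = {1}, X = ∅; then 1 ∈ ((X ∖ A) ∩ (X ∪ A)) ∪ ((A ∖ X) ∪ A) but 1 ∉ X ∩ (X ∩ (X ∩ A)).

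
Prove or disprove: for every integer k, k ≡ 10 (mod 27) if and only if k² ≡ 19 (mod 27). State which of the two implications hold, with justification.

(⇒) holds; (⇐) fails.

Forward direction. Suppose k ≡ 10 (mod 27). Write k = 27j + 10. Then (27j + 10)² = 729j² + 540j + 100 = 27(27j² + 20j + 3) + 19, so k² ≡ 19 (mod 27).

Converse. This fails: take k = 17. Then 17² = 289 ≡ 19 (mod 27), yet 17 ≡ 17 (mod 27), not 10.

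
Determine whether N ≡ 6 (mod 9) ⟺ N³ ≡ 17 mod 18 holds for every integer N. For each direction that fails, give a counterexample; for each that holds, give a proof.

(⟹) This fails: take N = 6. Then 6 ≡ 6 (mod 9), but 6³ = 216 ≡ 0 (mod 18), not 17.

(⟸) This fails: take N = 5. Then 5³ = 125 ≡ 17 (mod 18), yet 5 ≡ 5 (mod 9), not 6.

Both directions fail.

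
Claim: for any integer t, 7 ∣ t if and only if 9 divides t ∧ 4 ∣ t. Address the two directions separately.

(⇒) This fails: take t = 7. Certainly 7 ∣ 7, but 9 ∤ 7.

(⇐) This fails: take t = 36. Both 9 ∣ 36 and 4 ∣ 36, yet 36 is not a multiple of 7 (since 36 = 5·7 + 1), so 7 ∤ 36.

Neither implication holds.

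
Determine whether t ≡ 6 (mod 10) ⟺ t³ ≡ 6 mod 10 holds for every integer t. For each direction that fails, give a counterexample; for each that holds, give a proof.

Both directions hold.

(⟹) Suppose t ≡ 6 (mod 10). Write t = 10j + 6. Then (10j + 6)³ = 1000j³ + 1800j² + 1080j + 216 = 10(100j³ + 180j² + 108j + 21) + 6, so t³ ≡ 6 (mod 10).

(⟸) Conversely, suppose t³ ≡ 6 (mod 10). The only residue r in {0, …, 9} with r³ ≡ 6 (mod 10) is r = 6, so t ≡ 6 (mod 10).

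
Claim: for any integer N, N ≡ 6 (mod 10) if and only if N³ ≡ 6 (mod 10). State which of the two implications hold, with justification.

Both directions hold.

(⇐) For the converse, argue contrapositively. If N ≢ 6 (mod 10), then N is congruent to one of 0, 1, 2, 3, 4, 5, 7, 8, 9 modulo 10, and these give N³ ≡ 0, 1, 8, 7, 4, 5, 3, 2, 9 respectively — never 6.

(⇒) Suppose N ≡ 6 (mod 10). Write N = 10j + 6. Then (10j + 6)³ = 1000j³ + 1800j² + 1080j + 216 = 10(100j³ + 180j² + 108j + 21) + 6, so N³ ≡ 6 (mod 10).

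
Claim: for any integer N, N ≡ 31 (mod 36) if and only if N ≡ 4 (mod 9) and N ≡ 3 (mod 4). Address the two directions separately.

[⇐] If N ≡ 4 (mod 9) and N ≡ 3 (mod 4), then by the Chinese remainder theorem N ≡ 31 (mod 36). This is exactly N ≡ 31 (mod 36).

[⇒] Suppose N ≡ 31 (mod 36); write N = 36j + 31. Since 9 ∣ 36, reducing mod 9 gives N ≡ 31 ≡ 4 (mod 9); since 4 ∣ 36, reducing mod 4 gives N ≡ 31 ≡ 3 (mod 4).

The biconditional holds.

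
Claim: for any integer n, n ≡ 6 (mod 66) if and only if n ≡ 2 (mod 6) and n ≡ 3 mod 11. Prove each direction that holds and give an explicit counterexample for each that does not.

(⇒) This fails: n = 6 gives 6 ≡ 6 (mod 66) but 6 ≡ 0 (mod 6), so the conjunction on the right does not hold.

(⇐) This fails: n = 14 satisfies both congruences on the right (14 ≡ 2 mod 6 and 14 ≡ 3 mod 11) yet 14 ≡ 14 (mod 66), not 6.

Neither direction holds.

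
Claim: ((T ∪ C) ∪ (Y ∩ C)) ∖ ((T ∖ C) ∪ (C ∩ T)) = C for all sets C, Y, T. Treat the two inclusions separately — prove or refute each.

The sets are not equal: only the forward inclusion holds.

(⟹) Let x ∈ ((T ∪ C) ∪ (Y ∩ C)) ∖ ((T ∖ C) ∪ (C ∩ T)). Then either x ∈ C and x ∉ Y, T; or x ∈ C ∩ Y and x ∉ T. In each case x ∈ C, so ((T ∪ C) ∪ (Y ∩ C)) ∖ ((T ∖ C) ∪ (C ∩ T)) ⊆ C.

(⟸) This inclusion fails. Take C = {1}, Y = ∅, T = {1}; then 1 ∈ C but 1 ∉ ((T ∪ C) ∪ (Y ∩ C)) ∖ ((T ∖ C) ∪ (C ∩ T)).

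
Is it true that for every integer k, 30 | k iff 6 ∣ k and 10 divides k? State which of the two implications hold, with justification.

The biconditional holds.

(⇒) If 30 ∣ k, write k = 30q. Since 30 = 5·6, k = 6·(5q), so 6 ∣ k; and since 30 = 3·10, k = 10·(3q), so 10 ∣ k.

(⇐) Suppose 6 ∣ k and 10 ∣ k. Any common multiple of 6 and 10 is a multiple of their lcm; here lcm(6, 10) = 6·10/gcd(6, 10) = 60/2 = 30, so 30 ∣ k.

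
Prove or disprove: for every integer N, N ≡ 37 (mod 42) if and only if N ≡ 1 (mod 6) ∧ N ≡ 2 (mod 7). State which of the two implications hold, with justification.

Both implications hold.

(⟹) Suppose N ≡ 37 (mod 42); write N = 42j + 37. Since 6 ∣ 42, reducing mod 6 gives N ≡ 37 ≡ 1 (mod 6); since 7 ∣ 42, reducing mod 7 gives N ≡ 37 ≡ 2 (mod 7).

(⟸) Conversely, if N ≡ 1 (mod 6) and N ≡ 2 (mod 7), then by the Chinese remainder theorem N ≡ 37 (mod 42). This is exactly N ≡ 37 (mod 42).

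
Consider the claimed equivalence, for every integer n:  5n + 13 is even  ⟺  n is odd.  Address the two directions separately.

The biconditional holds.

[⇒] Suppose 5n + 13 is even. Since 5 is odd, 5n and n have the same parity, so 5n + 13 ≡ n + 13 (mod 2). As 13 is odd, 5n + 13 is even exactly when n is odd. Thus n is odd.

[⇐] Conversely, suppose n is odd; write n = 2j + 1. Then 5n + 13 = 5·(2j + 1) + 13 = 2·5j + 18, which is even.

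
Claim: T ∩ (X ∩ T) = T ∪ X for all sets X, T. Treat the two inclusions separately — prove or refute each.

(⊆) Let x ∈ T ∩ (X ∩ T). Then x ∈ X ∩ T, from which x ∈ T ∪ X.

(⊇) This inclusion fails. Take X = {1}, T = ∅; then 1 ∈ T ∪ X but 1 ∉ T ∩ (X ∩ T).

(⊆) holds; (⊇) fails.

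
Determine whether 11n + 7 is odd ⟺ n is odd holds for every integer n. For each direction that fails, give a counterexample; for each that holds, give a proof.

(⇒) fails and (⇐) fails.

Forward direction. This fails: n = 6 gives 11n + 7 = 73, which is odd, but 6 is even, not odd.

Converse. This also fails: n = 3 is odd, but 11n + 7 = 40 is even, not odd.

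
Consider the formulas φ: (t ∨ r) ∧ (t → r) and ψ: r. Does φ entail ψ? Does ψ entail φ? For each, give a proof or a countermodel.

Equivalent; both directions hold.

(⇒) Assume the antecedent. If t is true, the antecedent forces (t = T, r = T), and r holds there. If t is false, the antecedent forces (t = F, r = T), and r holds there. Either way r holds.

(⇐) Assume the antecedent. If t is true, the antecedent forces (t = T, r = T), and (t ∨ r) ∧ (t → r) holds there. If t is false, the antecedent forces (t = F, r = T), and (t ∨ r) ∧ (t → r) holds there. Either way (t ∨ r) ∧ (t → r) holds.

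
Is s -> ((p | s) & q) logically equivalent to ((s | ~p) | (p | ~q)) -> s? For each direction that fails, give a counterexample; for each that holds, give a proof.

Neither implication holds.

(⇒) This fails. Under s = F, p = F, q = F, the left side is true but the right side is false.

(⇐) This fails. Under s = T, p = F, q = F, the left side is false but the right side is true.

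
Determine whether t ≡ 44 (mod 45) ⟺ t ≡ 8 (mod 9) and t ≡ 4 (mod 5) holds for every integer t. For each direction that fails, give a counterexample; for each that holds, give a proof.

Converse. If t ≡ 8 (mod 9) and t ≡ 4 (mod 5), then by the Chinese remainder theorem t ≡ 44 (mod 45). This is exactly t ≡ 44 (mod 45).

Forward direction. Suppose t ≡ 44 (mod 45); write t = 45j + 44. Since 9 ∣ 45, reducing mod 9 gives t ≡ 44 ≡ 8 (mod 9); since 5 ∣ 45, reducing mod 5 gives t ≡ 44 ≡ 4 (mod 5).

The biconditional holds.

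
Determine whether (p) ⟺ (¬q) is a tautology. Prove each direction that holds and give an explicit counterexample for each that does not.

(→) This fails. Under q = T, p = T, the left side is true but the right side is false.

(←) This fails. Under q = F, p = F, the left side is false but the right side is true.

Neither direction holds.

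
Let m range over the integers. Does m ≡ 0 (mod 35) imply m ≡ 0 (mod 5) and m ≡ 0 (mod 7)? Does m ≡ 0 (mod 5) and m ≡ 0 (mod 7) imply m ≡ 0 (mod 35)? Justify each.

The biconditional holds.

(⇒) Suppose m ≡ 0 (mod 35); write m = 35j + 0. Since 5 ∣ 35, reducing mod 5 gives m ≡ 0 (mod 5); since 7 ∣ 35, reducing mod 7 gives m ≡ 0 (mod 7).

(⇐) Conversely, if m ≡ 0 (mod 5) and m ≡ 0 (mod 7), then by the Chinese remainder theorem m ≡ 0 (mod 35). This is exactly m ≡ 0 (mod 35).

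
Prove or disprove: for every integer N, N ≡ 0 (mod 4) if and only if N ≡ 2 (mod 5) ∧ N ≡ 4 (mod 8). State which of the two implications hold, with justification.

[⇐] If N ≡ 2 (mod 5) and N ≡ 4 (mod 8), then by the Chinese remainder theorem N ≡ 12 (mod 40). Since 12 ≡ 0 (mod 4) and 4 ∣ 40, we get N ≡ 0 (mod 4).

[⇒] This fails: N = 0 gives 0 ≡ 0 (mod 4) but 0 ≡ 0 (mod 5), so the conjunction on the right does not hold.

Only the reverse direction holds.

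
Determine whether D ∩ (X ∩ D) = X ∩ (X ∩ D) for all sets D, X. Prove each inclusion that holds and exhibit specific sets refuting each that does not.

Forward inclusion. Let x ∈ D ∩ (X ∩ D). Then x ∈ D ∩ X, from which x ∈ X ∩ (X ∩ D).

Reverse inclusion. Let x ∈ X ∩ (X ∩ D). Then x ∈ D ∩ X, from which x ∈ D ∩ (X ∩ D).

Both inclusions hold; the sets are equal.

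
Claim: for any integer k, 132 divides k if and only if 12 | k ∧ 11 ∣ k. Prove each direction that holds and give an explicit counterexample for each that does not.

Both implications hold.

(→) If 132 ∣ k, write k = 132q. Since 132 = 11·12, k = 12·(11q), so 12 ∣ k; and since 132 = 12·11, k = 11·(12q), so 11 ∣ k.

(←) Suppose 12 ∣ k and 11 ∣ k. Any common multiple of 12 and 11 is a multiple of their lcm; here gcd(12, 11) = 1, so lcm(12, 11) = 12·11 = 132, so 132 ∣ k.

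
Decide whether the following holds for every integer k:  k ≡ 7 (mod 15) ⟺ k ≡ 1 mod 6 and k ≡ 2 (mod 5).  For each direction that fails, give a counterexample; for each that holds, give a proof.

(←) If k ≡ 1 (mod 6) and k ≡ 2 (mod 5), then by the Chinese remainder theorem k ≡ 7 (mod 30). Since 7 ≡ 7 (mod 15) and 15 ∣ 30, we get k ≡ 7 (mod 15).

(→) This fails: k = 22 gives 22 ≡ 7 (mod 15) but 22 ≡ 4 (mod 6), so the conjunction on the right does not hold.

Only the converse holds.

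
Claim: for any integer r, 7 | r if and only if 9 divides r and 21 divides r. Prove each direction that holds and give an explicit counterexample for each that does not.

(⟹) This fails: take r = 7. Certainly 7 ∣ 7, but 9 ∤ 7.

(⟸) Suppose 9 ∣ r and 21 ∣ r. Any common multiple of 9 and 21 is a multiple of their lcm; here lcm(9, 21) = 9·21/gcd(9, 21) = 189/3 = 63, so 63 ∣ r. Since 7 ∣ 63, it follows that 7 ∣ r.

The forward direction fails; the converse holds.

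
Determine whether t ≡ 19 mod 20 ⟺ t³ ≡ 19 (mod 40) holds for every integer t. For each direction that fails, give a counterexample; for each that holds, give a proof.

(⇒) fails; (⇐) holds.

(⟸) The residues r modulo 40 with r³ ≡ 19 (mod 40) are exactly {19}, and each is ≡ 19 (mod 20).

(⟹) This fails: take t = 39. Then 39 ≡ 19 (mod 20), but 39³ = 59319 ≡ 39 (mod 40), not 19.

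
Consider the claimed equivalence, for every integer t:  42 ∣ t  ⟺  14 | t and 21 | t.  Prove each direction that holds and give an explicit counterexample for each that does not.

(⇒) If 42 ∣ t, write t = 42q. Since 42 = 3·14, t = 14·(3q), so 14 ∣ t; and since 42 = 2·21, t = 21·(2q), so 21 ∣ t.

(⇐) Suppose 14 ∣ t and 21 ∣ t. Any common multiple of 14 and 21 is a multiple of their lcm; here lcm(14, 21) = 14·21/gcd(14, 21) = 294/7 = 42, so 42 ∣ t.

Both implications hold.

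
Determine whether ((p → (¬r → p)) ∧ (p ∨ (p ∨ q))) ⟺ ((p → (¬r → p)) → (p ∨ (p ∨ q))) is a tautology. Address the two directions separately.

The biconditional holds.

(⇒) Assume the antecedent. If q is true, (p → (¬r → p)) → (p ∨ (p ∨ q)) reduces to true regardless of the other variables. If q is false, the antecedent forces (q = F, p = T, r = F) or (q = F, p = T, r = T), and (p → (¬r → p)) → (p ∨ (p ∨ q)) holds there. Either way (p → (¬r → p)) → (p ∨ (p ∨ q)) holds.

(⇐) Assume the antecedent. If q is true, (p → (¬r → p)) ∧ (p ∨ (p ∨ q)) reduces to true regardless of the other variables. If q is false, the antecedent forces (q = F, p = T, r = F) or (q = F, p = T, r = T), and (p → (¬r → p)) ∧ (p ∨ (p ∨ q)) holds there. Either way (p → (¬r → p)) ∧ (p ∨ (p ∨ q)) holds.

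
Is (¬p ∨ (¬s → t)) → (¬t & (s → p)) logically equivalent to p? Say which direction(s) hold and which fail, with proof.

Neither implication holds.

(⟹) This fails. Under s = F, t = F, p = F, the left side is true but the right side is false.

(⟸) This fails. Under s = F, t = T, p = T, the left side is false but the right side is true.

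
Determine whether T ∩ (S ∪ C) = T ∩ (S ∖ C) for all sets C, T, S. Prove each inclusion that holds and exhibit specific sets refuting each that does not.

Reverse inclusion. Let x ∈ T ∩ (S ∖ C). Then x ∈ T ∩ S and x ∉ C, from which x ∈ T ∩ (S ∪ C).

Forward inclusion. This inclusion fails. Take C = {1}, T = {1}, S = ∅; then 1 ∈ T ∩ (S ∪ C) but 1 ∉ T ∩ (S ∖ C).

The sets are not equal: only the reverse inclusion holds.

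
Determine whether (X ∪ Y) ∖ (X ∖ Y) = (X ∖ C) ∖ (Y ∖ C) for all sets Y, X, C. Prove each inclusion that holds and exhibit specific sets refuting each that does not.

(⊆) fails and (⊇) fails.

(⟹) This inclusion fails. Take Y = {1}, X = ∅, C = ∅; then 1 ∈ (X ∪ Y) ∖ (X ∖ Y) but 1 ∉ (X ∖ C) ∖ (Y ∖ C).

(⟸) This inclusion fails. Take Y = ∅, X = {1}, C = ∅; then 1 ∈ (X ∖ C) ∖ (Y ∖ C) but 1 ∉ (X ∪ Y) ∖ (X ∖ Y).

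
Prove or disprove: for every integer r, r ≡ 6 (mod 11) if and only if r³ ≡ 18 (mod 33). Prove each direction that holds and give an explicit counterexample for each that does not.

(⇒) fails; (⇐) holds.

[⇒] This fails: take r = 17. Then 17 ≡ 6 (mod 11), but 17³ = 4913 ≡ 29 (mod 33), not 18.

[⇐] Conversely, the residues r modulo 33 with r³ ≡ 18 (mod 33) are exactly {6}, and each is ≡ 6 (mod 11).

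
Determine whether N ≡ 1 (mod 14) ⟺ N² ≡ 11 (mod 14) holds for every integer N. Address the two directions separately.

Neither implication holds.

Forward direction. This fails: take N = 1. Then 1 ≡ 1 (mod 14), but 1² = 1 ≡ 1 (mod 14), not 11.

Converse. This fails: take N = 5. Then 5² = 25 ≡ 11 (mod 14), yet 5 ≡ 5 (mod 14), not 1.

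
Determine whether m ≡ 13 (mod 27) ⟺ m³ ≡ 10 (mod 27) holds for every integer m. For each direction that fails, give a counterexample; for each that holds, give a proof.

(←) This fails: take m = 4. Then 4³ = 64 ≡ 10 (mod 27), yet 4 ≡ 4 (mod 27), not 13.

(→) Suppose m ≡ 13 (mod 27). Write m = 27j + 13. Then (27j + 13)³ = 19683j³ + 28431j² + 13689j + 2197 = 27(729j³ + 1053j² + 507j + 81) + 10, so m³ ≡ 10 (mod 27).

(⇒) holds; (⇐) fails.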